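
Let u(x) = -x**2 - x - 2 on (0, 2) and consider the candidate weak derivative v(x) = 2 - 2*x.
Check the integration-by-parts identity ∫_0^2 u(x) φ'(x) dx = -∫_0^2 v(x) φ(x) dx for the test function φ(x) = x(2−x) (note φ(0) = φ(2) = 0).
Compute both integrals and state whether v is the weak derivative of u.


LHS = 4, RHS = 0. No, v is not the weak derivative of u.

u(x) = -x**2 - x - 2, classical derivative u'(x) = -2*x - 1.
φ(x) = x(2−x), so φ'(x) = 2 - 2*x.
Note φ(0) = φ(2) = 0, so the boundary term u·φ vanishes.
LHS = ∫_0^2 u(x) φ'(x) dx = ∫_0^2 (2*x^3 + 2*x - 4) dx. Term by term:
  ∫_0^2 2*x^3 dx = 8;  ∫_0^2 2*x dx = 4;  ∫_0^2 -4 dx = -8.
Sum: 8 + 4 − 8 = 4.
So LHS = 4.
∫_0^2 v(x) φ(x) dx = ∫_0^2 (2*x^3 - 6*x^2 + 4*x) dx. Term by term:
  ∫_0^2 2*x^3 dx = 8;  ∫_0^2 -6*x^2 dx = -16;  ∫_0^2 4*x dx = 8.
Sum: 8 − 16 + 8 = 0.
So RHS = -∫_0^2 v(x) φ(x) dx = 0.
LHS − RHS = 4 ≠ 0, so the identity fails.
(For a valid weak derivative the identity must hold for EVERY test function, in particular this one. The failure shows v is NOT the weak derivative of u.)
Correct weak derivative would be u'(x) = -2*x - 1.


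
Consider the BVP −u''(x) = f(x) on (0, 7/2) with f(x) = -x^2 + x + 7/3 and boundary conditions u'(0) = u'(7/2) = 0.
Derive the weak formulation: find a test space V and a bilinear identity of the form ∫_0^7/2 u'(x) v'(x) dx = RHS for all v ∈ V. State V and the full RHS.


V = H^1(0, 7/2) (no boundary constraint on v; u is determined up to an additive constant); weak form: ∫_0^7/2 u'v' dx = ∫_0^7/2 (-x^2 + x + 7/3) v dx for all v ∈ V.

Multiply both sides by a test function v and integrate from 0 to 7/2:
  ∫_0^7/2 −u''(x) v(x) dx = ∫_0^7/2 f(x) v(x) dx.
Integrate the LHS by parts once:
  ∫_0^7/2 −u'' v dx = −[u'(x) v(x)]_0^7/2 + ∫_0^7/2 u'(x) v'(x) dx.
Thus ∫_0^7/2 u'(x) v'(x) dx = ∫_0^7/2 f(x) v(x) dx + [u'(x) v(x)]_0^7/2.
Choose V so that boundary terms are either known or forced to vanish.
u has homogeneous Neumann: u'(0) = u'(7/2) = 0. So [u' v]_0^7/2 = 0·v(7/2) − 0·v(0) = 0 for any v; take V = H^1(0, 7/2).
Weak formulation: find u (satisfying any essential BC) such that ∫_0^7/2 u'(x) v'(x) dx = ∫_0^7/2 f v dx for all v ∈ V (homogeneous Neumann, so boundary terms vanish).
Substituting f(x) = -x^2 + x + 7/3, the right-hand side is ∫_0^7/2 (-x^2 + x + 7/3) v dx.
Compatibility check (pure Neumann): taking v ≡ 1 ∈ V gives 0 = ∫_0^7/2 f dx + (0) − (0), i.e. ∫_0^7/2 f dx must equal u'(0) − u'(7/2) = 0. Indeed ∫_0^7/2 (-x^2 + x + 7/3) dx = 0, so the data are compatible. The solution is then unique only up to an additive constant (fix it e.g. by requiring ∫_0^7/2 u dx = 0).


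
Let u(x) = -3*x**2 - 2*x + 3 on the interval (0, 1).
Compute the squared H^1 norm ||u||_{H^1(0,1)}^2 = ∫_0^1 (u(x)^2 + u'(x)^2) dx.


||u||_{H^1}^2 = 467/15

The H^1 norm (squared) on an interval (0, L) is
  ||u||_{H^1}^2 = ∫_0^L u(x)^2 dx + ∫_0^L u'(x)^2 dx.
Compute u'(x) = -6*x - 2.
Then u(x)^2 = 9*x**4 + 12*x**3 - 14*x**2 - 12*x + 9 and u'(x)^2 = 36*x**2 + 24*x + 4.
Integrate each monomial from 0 to 1 using ∫_0^1 c·x^n dx = c·1^(n+1)/(n+1):
  ∫_0^1 u(x)^2 dx = ∫_0^1 (9*x^4 + 12*x^3 - 14*x^2 - 12*x + 9) dx. Term by term:
    ∫_0^1 9*x^4 dx = 9/5;  ∫_0^1 12*x^3 dx = 3;  ∫_0^1 -14*x^2 dx = -14/3;
    ∫_0^1 -12*x dx = -6;  ∫_0^1 9 dx = 9.
  Sum: 9/5 + 3 − 14/3 − 6 + 9 = 47/15.
  ∫_0^1 u'(x)^2 dx = ∫_0^1 (36*x^2 + 24*x + 4) dx. Term by term:
    ∫_0^1 36*x^2 dx = 12;  ∫_0^1 24*x dx = 12;  ∫_0^1 4 dx = 4.
  Sum: 12 + 12 + 4 = 28.
Adding: ||u||_{H^1}^2 = 47/15 + 28 = 467/15.


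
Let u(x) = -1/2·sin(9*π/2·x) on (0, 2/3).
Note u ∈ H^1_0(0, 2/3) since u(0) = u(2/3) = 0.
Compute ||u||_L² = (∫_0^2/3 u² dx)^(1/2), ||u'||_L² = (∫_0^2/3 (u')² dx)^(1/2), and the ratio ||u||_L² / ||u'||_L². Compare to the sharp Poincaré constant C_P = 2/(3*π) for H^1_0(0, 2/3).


||u||_L² / ||u'||_L² = 2/(9*π) < C_P = 2/(3*π).

u(x) = -1/2·sin(9*π/2·x), so u'(x) = -9*π*cos(9*π*x/2)/4.
Writing u(x) = A·sin(kπx/L) with A = -1/2 and k = 3, use ∫_0^L sin²(kπx/L) dx = L/2 and ∫_0^L cos²(kπx/L) dx = L/2.
u² = 1/4·sin²(9*π/2·x) and (u')² = 81*π^2/16·cos²(9*π/2·x), and each of sin², cos² integrates to L/2 = 1/3 over (0, 2/3).
∫_0^2/3 u² dx = 1/12, so ||u||_L² = sqrt(3)/6.
∫_0^2/3 (u')² dx = 27*π^2/16, so ||u'||_L² = 3*sqrt(3)*π/4.
Ratio ||u||_L² / ||u'||_L² = 2/(9*π).
Sharp Poincaré constant on H^1_0(0, 2/3) is C_P = L/π = 2/(3*π), achieved by sin(3*π/2·x).
This is the k = 3 harmonic; the ratio L/(kπ) is strictly less than C_P = L/π, consistent with the sharp inequality ||u||_L² ≤ C_P ||u'||_L².


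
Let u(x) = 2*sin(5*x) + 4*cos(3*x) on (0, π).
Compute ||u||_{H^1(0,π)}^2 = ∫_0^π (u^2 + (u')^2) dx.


||u||_{H^1(0,π)}^2 = 132*π

u'(x) = -12*sin(3*x) + 10*cos(5*x).
Expand u² and (u')² and integrate term by term on (0, π), using: for integers n ≥ 1, ∫_0^π sin²(nx) dx = ∫_0^π cos²(nx) dx = π/2; for n ≠ n', ∫_0^π sin(nx)sin(n'x) dx = ∫_0^π cos(nx)cos(n'x) dx = 0; and by product-to-sum, ∫_0^π sin(nx)cos(n'x) dx = ½∫_0^π [sin((n+n')x) + sin((n−n')x)] dx, which is 0 when n+n' is even and 2n/(n²−n'²) when n+n' is odd (it need not vanish on (0, π)).
  u² squared terms: (2)²·∫sin(5x)² dx = 4·π/2 = 2*π;  (4)²·∫cos(3x)² dx = 16·π/2 = 8*π.
  u² cross terms: 2·(2)·(4)·∫sin(5x)·cos(3x) dx = 16·(0) = 0.
  So ∫_0^π u² dx = 2*π + 8*π + 0 = 10*π.
  (u')² squared terms: (-12)²·∫sin(3x)² dx = 144·π/2 = 72*π;  (10)²·∫cos(5x)² dx = 100·π/2 = 50*π.
  (u')² cross terms: 2·(-12)·(10)·∫sin(3x)·cos(5x) dx = -240·(0) = 0.
  So ∫_0^π (u')² dx = 72*π + 50*π + 0 = 122*π.
||u||_{H^1}^2 = (10*π) + (122*π) = 132*π.


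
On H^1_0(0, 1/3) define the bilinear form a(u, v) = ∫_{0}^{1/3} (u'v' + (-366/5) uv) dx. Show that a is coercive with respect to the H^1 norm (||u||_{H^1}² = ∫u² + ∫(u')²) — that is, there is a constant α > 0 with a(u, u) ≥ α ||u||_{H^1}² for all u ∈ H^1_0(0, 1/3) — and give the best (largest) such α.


α = 3*(-122 + 15*π^2)/(5*(1 + 9*π^2))

Coercivity of a(·,·) on H^1_0(0, 1/3) means a(u, u) ≥ α ||u||_{H^1}² for every u ∈ H^1_0.
The interval has length L = 1/3, and Poincaré/coercivity depend only on L. Here a(u, u) = ∫(u')² + (-366/5)·∫u².
Here c = -366/5 < 0 with |c| < (π/L)² = 9*π^2, so coercivity still holds. The condition a(u,u) ≥ α||u||_{H^1}² reads (1−α)∫(u')² ≥ (α−c)∫u². Any admissible α is ≤ 1 (rapidly oscillating u have ∫u²/∫(u')² → 0), and α = 1 would force 0 ≥ (1−c)∫u², impossible since c < 1; so 1−α > 0. By the sharp Poincaré inequality on H^1_0 of an interval of length L, ∫(u')² ≥ (π/L)²∫u² with equality for the first sine mode sin(π(x−x₀)/L) (x₀ the left endpoint), so the inequality holds for all u iff (1−α)(π/L)² ≥ α − c, i.e. α ≤ ((π/L)² + c)/((π/L)² + 1) = (1 + c(L/π)²)/(1 + (L/π)²). (Direct route, valid since c ≤ 0: Poincaré gives c∫u² ≥ c(L/π)²∫(u')², so a(u,u) ≥ (1 + c(L/π)²)∫(u')², while ||u||_{H^1}² ≤ (1 + (L/π)²)∫(u')²; dividing yields the same α.) With (π/L)² = 9*π^2 and c = -366/5, the largest admissible constant is α = ((π/L)² + c)/((π/L)² + 1).
Simplifying, α = 3*(-122 + 15*π^2)/(5*(1 + 9*π^2)).


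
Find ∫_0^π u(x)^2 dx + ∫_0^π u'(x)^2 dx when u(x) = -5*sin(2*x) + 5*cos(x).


||u||_{H^1(0,π)}^2 = -400/3 + 175*π/2

u'(x) = -5*sin(x) - 10*cos(2*x).
Expand u² and (u')² and integrate term by term on (0, π), using: for integers n ≥ 1, ∫_0^π sin²(nx) dx = ∫_0^π cos²(nx) dx = π/2; for n ≠ n', ∫_0^π sin(nx)sin(n'x) dx = ∫_0^π cos(nx)cos(n'x) dx = 0; and by product-to-sum, ∫_0^π sin(nx)cos(n'x) dx = ½∫_0^π [sin((n+n')x) + sin((n−n')x)] dx, which is 0 when n+n' is even and 2n/(n²−n'²) when n+n' is odd (it need not vanish on (0, π)).
  u² squared terms: (-5)²·∫sin(2x)² dx = 25·π/2 = 25*π/2;  (5)²·∫cos(x)² dx = 25·π/2 = 25*π/2.
  u² cross terms: 2·(-5)·(5)·∫sin(2x)·cos(x) dx = -50·(4/3) = -200/3.
  So ∫_0^π u² dx = 25*π/2 + 25*π/2 − 200/3 = -200/3 + 25*π.
  (u')² squared terms: (-10)²·∫cos(2x)² dx = 100·π/2 = 50*π;  (-5)²·∫sin(x)² dx = 25·π/2 = 25*π/2.
  (u')² cross terms: 2·(-10)·(-5)·∫cos(2x)·sin(x) dx = 100·(-2/3) = -200/3.
  So ∫_0^π (u')² dx = 50*π + 25*π/2 − 200/3 = -200/3 + 125*π/2.
||u||_{H^1}^2 = (-200/3 + 25*π) + (-200/3 + 125*π/2) = -400/3 + 175*π/2.


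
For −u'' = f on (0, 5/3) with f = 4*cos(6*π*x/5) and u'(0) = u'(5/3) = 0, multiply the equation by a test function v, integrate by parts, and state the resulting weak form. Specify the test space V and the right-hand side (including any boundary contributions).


V = H^1(0, 5/3) (no boundary constraint on v; u is determined up to an additive constant); weak form: ∫_0^5/3 u'v' dx = ∫_0^5/3 (4*cos(6*π*x/5)) v dx for all v ∈ V.

Multiply both sides by a test function v and integrate from 0 to 5/3:
  ∫_0^5/3 −u''(x) v(x) dx = ∫_0^5/3 f(x) v(x) dx.
Integrate the LHS by parts once:
  ∫_0^5/3 −u'' v dx = −[u'(x) v(x)]_0^5/3 + ∫_0^5/3 u'(x) v'(x) dx.
Thus ∫_0^5/3 u'(x) v'(x) dx = ∫_0^5/3 f(x) v(x) dx + [u'(x) v(x)]_0^5/3.
Choose V so that boundary terms are either known or forced to vanish.
u has homogeneous Neumann: u'(0) = u'(5/3) = 0. So [u' v]_0^5/3 = 0·v(5/3) − 0·v(0) = 0 for any v; take V = H^1(0, 5/3).
Weak formulation: find u (satisfying any essential BC) such that ∫_0^5/3 u'(x) v'(x) dx = ∫_0^5/3 f v dx for all v ∈ V (homogeneous Neumann, so boundary terms vanish).
Substituting f(x) = 4*cos(6*π*x/5), the right-hand side is ∫_0^5/3 (4*cos(6*π*x/5)) v dx.
Compatibility check (pure Neumann): taking v ≡ 1 ∈ V gives 0 = ∫_0^5/3 f dx + (0) − (0), i.e. ∫_0^5/3 f dx must equal u'(0) − u'(5/3) = 0. Indeed ∫_0^5/3 (4*cos(6*π*x/5)) dx = 0, so the data are compatible. The solution is then unique only up to an additive constant (fix it e.g. by requiring ∫_0^5/3 u dx = 0).


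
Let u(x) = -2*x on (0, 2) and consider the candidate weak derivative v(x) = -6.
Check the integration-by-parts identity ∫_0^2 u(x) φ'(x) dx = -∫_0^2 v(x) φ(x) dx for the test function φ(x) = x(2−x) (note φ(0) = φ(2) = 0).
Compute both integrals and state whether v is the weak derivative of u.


LHS = 8/3, RHS = 8. No, v is not the weak derivative of u.

u(x) = -2*x, classical derivative u'(x) = -2.
φ(x) = x(2−x), so φ'(x) = 2 - 2*x.
Note φ(0) = φ(2) = 0, so the boundary term u·φ vanishes.
LHS = ∫_0^2 u(x) φ'(x) dx = ∫_0^2 (4*x^2 - 4*x) dx. Term by term:
  ∫_0^2 4*x^2 dx = 32/3;  ∫_0^2 -4*x dx = -8.
Sum: 32/3 − 8 = 8/3.
So LHS = 8/3.
∫_0^2 v(x) φ(x) dx = ∫_0^2 (6*x^2 - 12*x) dx. Term by term:
  ∫_0^2 6*x^2 dx = 16;  ∫_0^2 -12*x dx = -24.
Sum: 16 − 24 = -8.
So RHS = -∫_0^2 v(x) φ(x) dx = 8.
LHS − RHS = -16/3 ≠ 0, so the identity fails.
(For a valid weak derivative the identity must hold for EVERY test function, in particular this one. The failure shows v is NOT the weak derivative of u.)
Correct weak derivative would be u'(x) = -2.


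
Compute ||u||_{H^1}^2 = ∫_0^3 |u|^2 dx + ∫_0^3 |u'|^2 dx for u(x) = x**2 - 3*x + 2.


||u||_{H^1}^2 = 111/10

The H^1 norm (squared) on an interval (0, L) is
  ||u||_{H^1}^2 = ∫_0^L u(x)^2 dx + ∫_0^L u'(x)^2 dx.
Compute u'(x) = 2*x - 3.
Then u(x)^2 = x**4 - 6*x**3 + 13*x**2 - 12*x + 4 and u'(x)^2 = 4*x**2 - 12*x + 9.
Integrate each monomial from 0 to 3 using ∫_0^3 c·x^n dx = c·3^(n+1)/(n+1):
  ∫_0^3 u(x)^2 dx = ∫_0^3 (x^4 - 6*x^3 + 13*x^2 - 12*x + 4) dx. Term by term:
    ∫_0^3 x^4 dx = 243/5;  ∫_0^3 -6*x^3 dx = -243/2;  ∫_0^3 13*x^2 dx = 117;
    ∫_0^3 -12*x dx = -54;  ∫_0^3 4 dx = 12.
  Sum: 243/5 − 243/2 + 117 − 54 + 12 = 21/10.
  ∫_0^3 u'(x)^2 dx = ∫_0^3 (4*x^2 - 12*x + 9) dx. Term by term:
    ∫_0^3 4*x^2 dx = 36;  ∫_0^3 -12*x dx = -54;  ∫_0^3 9 dx = 27.
  Sum: 36 − 54 + 27 = 9.
Adding: ||u||_{H^1}^2 = 21/10 + 9 = 111/10.


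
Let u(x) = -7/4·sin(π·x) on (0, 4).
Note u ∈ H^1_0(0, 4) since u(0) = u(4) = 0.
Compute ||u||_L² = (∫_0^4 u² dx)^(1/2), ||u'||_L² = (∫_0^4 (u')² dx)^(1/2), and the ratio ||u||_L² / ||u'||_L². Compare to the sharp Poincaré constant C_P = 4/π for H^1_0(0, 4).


||u||_L² / ||u'||_L² = 1/π < C_P = 4/π.

u(x) = -7/4·sin(π·x), so u'(x) = -7*π*cos(π*x)/4.
Writing u(x) = A·sin(kπx/L) with A = -7/4 and k = 4, use ∫_0^L sin²(kπx/L) dx = L/2 and ∫_0^L cos²(kπx/L) dx = L/2.
u² = 49/16·sin²(π·x) and (u')² = 49*π^2/16·cos²(π·x), and each of sin², cos² integrates to L/2 = 2 over (0, 4).
∫_0^4 u² dx = 49/8, so ||u||_L² = 7*sqrt(2)/4.
∫_0^4 (u')² dx = 49*π^2/8, so ||u'||_L² = 7*sqrt(2)*π/4.
Ratio ||u||_L² / ||u'||_L² = 1/π.
Sharp Poincaré constant on H^1_0(0, 4) is C_P = L/π = 4/π, achieved by sin(π/4·x).
This is the k = 4 harmonic; the ratio L/(kπ) is strictly less than C_P = L/π, consistent with the sharp inequality ||u||_L² ≤ C_P ||u'||_L².


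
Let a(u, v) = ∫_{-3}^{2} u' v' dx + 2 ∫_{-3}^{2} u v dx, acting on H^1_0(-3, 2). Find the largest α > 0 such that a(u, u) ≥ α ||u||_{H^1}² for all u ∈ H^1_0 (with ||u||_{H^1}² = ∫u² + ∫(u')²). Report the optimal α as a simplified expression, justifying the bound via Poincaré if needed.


α = 1

Coercivity of a(·,·) on H^1_0(-3, 2) means a(u, u) ≥ α ||u||_{H^1}² for every u ∈ H^1_0.
The interval has length L = 5, and Poincaré/coercivity depend only on L. Here a(u, u) = ∫(u')² + (2)·∫u².
Here c = 2 ≥ 1, so a(u,u) = ∫(u')² + c∫u² ≥ ∫(u')² + ∫u² = ||u||_{H^1}², i.e. α = 1 works. No larger α is possible: a(u,u) ≥ α||u||_{H^1}² means (1−α)∫(u')² ≥ (α−c)∫u², and for the modes u_n = sin(nπ(x−x₀)/L) (x₀ the left endpoint) one has ∫u_n²/∫(u_n')² = (L/(nπ))² → 0, so a(u_n,u_n)/||u_n||_{H^1}² → 1. Hence the optimal constant is α = 1.
Therefore α = 1.


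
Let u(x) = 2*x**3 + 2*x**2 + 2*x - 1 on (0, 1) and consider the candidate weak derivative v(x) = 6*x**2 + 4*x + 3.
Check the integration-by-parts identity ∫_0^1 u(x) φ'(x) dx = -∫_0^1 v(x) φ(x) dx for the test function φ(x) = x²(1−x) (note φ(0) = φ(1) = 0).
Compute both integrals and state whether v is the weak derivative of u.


LHS = -17/30, RHS = -13/20. No, v is not the weak derivative of u.

u(x) = 2*x**3 + 2*x**2 + 2*x - 1, classical derivative u'(x) = 6*x**2 + 4*x + 2.
φ(x) = x²(1−x), so φ'(x) = x*(2 - 3*x).
Note φ(0) = φ(1) = 0, so the boundary term u·φ vanishes.
LHS = ∫_0^1 u(x) φ'(x) dx = ∫_0^1 (-6*x^5 - 2*x^4 - 2*x^3 + 7*x^2 - 2*x) dx. Term by term:
  ∫_0^1 -6*x^5 dx = -1;  ∫_0^1 -2*x^4 dx = -2/5;  ∫_0^1 -2*x^3 dx = -1/2;
  ∫_0^1 7*x^2 dx = 7/3;  ∫_0^1 -2*x dx = -1.
Sum: -1 − 2/5 − 1/2 + 7/3 − 1 = -17/30.
So LHS = -17/30.
∫_0^1 v(x) φ(x) dx = ∫_0^1 (-6*x^5 + 2*x^4 + x^3 + 3*x^2) dx. Term by term:
  ∫_0^1 -6*x^5 dx = -1;  ∫_0^1 2*x^4 dx = 2/5;  ∫_0^1 x^3 dx = 1/4;
  ∫_0^1 3*x^2 dx = 1.
Sum: -1 + 2/5 + 1/4 + 1 = 13/20.
So RHS = -∫_0^1 v(x) φ(x) dx = -13/20.
LHS − RHS = 1/12 ≠ 0, so the identity fails.
(For a valid weak derivative the identity must hold for EVERY test function, in particular this one. The failure shows v is NOT the weak derivative of u.)
Correct weak derivative would be u'(x) = 6*x**2 + 4*x + 2.


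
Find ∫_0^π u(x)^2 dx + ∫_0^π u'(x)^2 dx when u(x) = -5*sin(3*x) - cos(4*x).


||u||_{H^1(0,π)}^2 = -1020/7 + 267*π/2

u'(x) = 4*sin(4*x) - 15*cos(3*x).
Expand u² and (u')² and integrate term by term on (0, π), using: for integers n ≥ 1, ∫_0^π sin²(nx) dx = ∫_0^π cos²(nx) dx = π/2; for n ≠ n', ∫_0^π sin(nx)sin(n'x) dx = ∫_0^π cos(nx)cos(n'x) dx = 0; and by product-to-sum, ∫_0^π sin(nx)cos(n'x) dx = ½∫_0^π [sin((n+n')x) + sin((n−n')x)] dx, which is 0 when n+n' is even and 2n/(n²−n'²) when n+n' is odd (it need not vanish on (0, π)).
  u² squared terms: (-1)²·∫cos(4x)² dx = 1·π/2 = π/2;  (-5)²·∫sin(3x)² dx = 25·π/2 = 25*π/2.
  u² cross terms: 2·(-1)·(-5)·∫cos(4x)·sin(3x) dx = 10·(-6/7) = -60/7.
  So ∫_0^π u² dx = π/2 + 25*π/2 − 60/7 = -60/7 + 13*π.
  (u')² squared terms: (-15)²·∫cos(3x)² dx = 225·π/2 = 225*π/2;  (4)²·∫sin(4x)² dx = 16·π/2 = 8*π.
  (u')² cross terms: 2·(-15)·(4)·∫cos(3x)·sin(4x) dx = -120·(8/7) = -960/7.
  So ∫_0^π (u')² dx = 225*π/2 + 8*π − 960/7 = -960/7 + 241*π/2.
||u||_{H^1}^2 = (-60/7 + 13*π) + (-960/7 + 241*π/2) = -1020/7 + 267*π/2.


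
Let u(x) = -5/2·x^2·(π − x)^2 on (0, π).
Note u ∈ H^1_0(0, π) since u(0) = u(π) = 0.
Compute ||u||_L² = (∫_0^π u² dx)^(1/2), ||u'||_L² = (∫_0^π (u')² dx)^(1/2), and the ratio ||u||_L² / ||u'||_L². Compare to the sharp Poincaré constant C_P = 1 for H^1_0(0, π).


||u||_L² / ||u'||_L² = sqrt(3)*π/6 < C_P = 1.

u(x) = -5/2·x^2·(π − x)^2, so u'(x) = 5*x*(x*(π - x) - (x - π)^2).
u(x) = -5/2·x^2·(π − x)^2 vanishes at x = 0 and x = π, so u ∈ H^1_0(0, π). Differentiate via the product rule and integrate the resulting polynomials term by term.
  ∫_0^π u² dx = ∫_0^π (25*x^8/4 - 25*π*x^7 + 75*π^2*x^6/2 - 25*π^3*x^5 + 25*π^4*x^4/4) dx. Term by term:
    ∫_0^π 25*x^8/4 dx = 25*π^9/36;  ∫_0^π -25*π*x^7 dx = -25*π^9/8;  ∫_0^π 75*π^2*x^6/2 dx = 75*π^9/14;
    ∫_0^π -25*π^3*x^5 dx = -25*π^9/6;  ∫_0^π 25*π^4*x^4/4 dx = 5*π^9/4.
  Sum: 25*π^9/36 − 25*π^9/8 + 75*π^9/14 − 25*π^9/6 + 5*π^9/4 = 5*π^9/504.
  ∫_0^π (u')² dx = ∫_0^π (100*x^6 - 300*π*x^5 + 325*π^2*x^4 - 150*π^3*x^3 + 25*π^4*x^2) dx. Term by term:
    ∫_0^π 100*x^6 dx = 100*π^7/7;  ∫_0^π -300*π*x^5 dx = -50*π^7;  ∫_0^π 325*π^2*x^4 dx = 65*π^7;
    ∫_0^π -150*π^3*x^3 dx = -75*π^7/2;  ∫_0^π 25*π^4*x^2 dx = 25*π^7/3.
  Sum: 100*π^7/7 − 50*π^7 + 65*π^7 − 75*π^7/2 + 25*π^7/3 = 5*π^7/42.
∫_0^π u² dx = 5*π^9/504, so ||u||_L² = sqrt(70)*π^(9/2)/84.
∫_0^π (u')² dx = 5*π^7/42, so ||u'||_L² = sqrt(210)*π^(7/2)/42.
Ratio ||u||_L² / ||u'||_L² = sqrt(3)*π/6.
Sharp Poincaré constant on H^1_0(0, π) is C_P = L/π = 1, achieved by sin(x).
A polynomial bump cannot attain the sharp Poincaré constant (only the first sine eigenfunction does), so the ratio is strictly less than C_P, consistent with ||u||_L² ≤ C_P ||u'||_L².


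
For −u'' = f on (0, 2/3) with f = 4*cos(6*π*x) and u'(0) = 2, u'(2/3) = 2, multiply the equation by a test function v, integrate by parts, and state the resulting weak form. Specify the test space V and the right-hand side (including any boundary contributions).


V = H^1(0, 2/3) (v unrestricted at boundary; u is determined up to an additive constant); weak form: ∫_0^2/3 u'v' dx = ∫_0^2/3 (4*cos(6*π*x)) v dx + 2·v(2/3) − 2·v(0) for all v ∈ V.

Multiply both sides by a test function v and integrate from 0 to 2/3:
  ∫_0^2/3 −u''(x) v(x) dx = ∫_0^2/3 f(x) v(x) dx.
Integrate the LHS by parts once:
  ∫_0^2/3 −u'' v dx = −[u'(x) v(x)]_0^2/3 + ∫_0^2/3 u'(x) v'(x) dx.
Thus ∫_0^2/3 u'(x) v'(x) dx = ∫_0^2/3 f(x) v(x) dx + [u'(x) v(x)]_0^2/3.
Choose V so that boundary terms are either known or forced to vanish.
u has inhomogeneous Neumann u'(0) = 2, u'(2/3) = 2. [u' v]_0^2/3 = (2)·v(2/3) − (2)·v(0) = 2·v(2/3) − 2·v(0). Take V = H^1(0, 2/3); boundary term becomes part of RHS.
Weak formulation: find u (satisfying any essential BC) such that ∫_0^2/3 u'(x) v'(x) dx = ∫_0^2/3 f v dx + 2·v(2/3) − 2·v(0) for all v ∈ V (Neumann data are natural BCs: they enter the RHS as boundary terms).
Substituting f(x) = 4*cos(6*π*x), the right-hand side is ∫_0^2/3 (4*cos(6*π*x)) v dx + 2·v(2/3) − 2·v(0).
Compatibility check (pure Neumann): taking v ≡ 1 ∈ V gives 0 = ∫_0^2/3 f dx + (2) − (2), i.e. ∫_0^2/3 f dx must equal u'(0) − u'(2/3) = 0. Indeed ∫_0^2/3 (4*cos(6*π*x)) dx = 0, so the data are compatible. The solution is then unique only up to an additive constant (fix it e.g. by requiring ∫_0^2/3 u dx = 0).


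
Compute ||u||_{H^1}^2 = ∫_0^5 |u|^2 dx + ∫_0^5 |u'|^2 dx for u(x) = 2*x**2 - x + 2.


||u||_{H^1}^2 = 8375/3

The H^1 norm (squared) on an interval (0, L) is
  ||u||_{H^1}^2 = ∫_0^L u(x)^2 dx + ∫_0^L u'(x)^2 dx.
Compute u'(x) = 4*x - 1.
Then u(x)^2 = 4*x**4 - 4*x**3 + 9*x**2 - 4*x + 4 and u'(x)^2 = 16*x**2 - 8*x + 1.
Integrate each monomial from 0 to 5 using ∫_0^5 c·x^n dx = c·5^(n+1)/(n+1):
  ∫_0^5 u(x)^2 dx = ∫_0^5 (4*x^4 - 4*x^3 + 9*x^2 - 4*x + 4) dx. Term by term:
    ∫_0^5 4*x^4 dx = 2500;  ∫_0^5 -4*x^3 dx = -625;  ∫_0^5 9*x^2 dx = 375;
    ∫_0^5 -4*x dx = -50;  ∫_0^5 4 dx = 20.
  Sum: 2500 − 625 + 375 − 50 + 20 = 2220.
  ∫_0^5 u'(x)^2 dx = ∫_0^5 (16*x^2 - 8*x + 1) dx. Term by term:
    ∫_0^5 16*x^2 dx = 2000/3;  ∫_0^5 -8*x dx = -100;  ∫_0^5 1 dx = 5.
  Sum: 2000/3 − 100 + 5 = 1715/3.
Adding: ||u||_{H^1}^2 = 2220 + 1715/3 = 8375/3.


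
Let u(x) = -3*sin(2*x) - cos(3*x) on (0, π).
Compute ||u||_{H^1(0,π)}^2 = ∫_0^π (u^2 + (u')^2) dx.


||u||_{H^1(0,π)}^2 = -48 + 55*π/2

u'(x) = 3*sin(3*x) - 6*cos(2*x).
Expand u² and (u')² and integrate term by term on (0, π), using: for integers n ≥ 1, ∫_0^π sin²(nx) dx = ∫_0^π cos²(nx) dx = π/2; for n ≠ n', ∫_0^π sin(nx)sin(n'x) dx = ∫_0^π cos(nx)cos(n'x) dx = 0; and by product-to-sum, ∫_0^π sin(nx)cos(n'x) dx = ½∫_0^π [sin((n+n')x) + sin((n−n')x)] dx, which is 0 when n+n' is even and 2n/(n²−n'²) when n+n' is odd (it need not vanish on (0, π)).
  u² squared terms: (-1)²·∫cos(3x)² dx = 1·π/2 = π/2;  (-3)²·∫sin(2x)² dx = 9·π/2 = 9*π/2.
  u² cross terms: 2·(-1)·(-3)·∫cos(3x)·sin(2x) dx = 6·(-4/5) = -24/5.
  So ∫_0^π u² dx = π/2 + 9*π/2 − 24/5 = -24/5 + 5*π.
  (u')² squared terms: (-6)²·∫cos(2x)² dx = 36·π/2 = 18*π;  (3)²·∫sin(3x)² dx = 9·π/2 = 9*π/2.
  (u')² cross terms: 2·(-6)·(3)·∫cos(2x)·sin(3x) dx = -36·(6/5) = -216/5.
  So ∫_0^π (u')² dx = 18*π + 9*π/2 − 216/5 = -216/5 + 45*π/2.
||u||_{H^1}^2 = (-24/5 + 5*π) + (-216/5 + 45*π/2) = -48 + 55*π/2.


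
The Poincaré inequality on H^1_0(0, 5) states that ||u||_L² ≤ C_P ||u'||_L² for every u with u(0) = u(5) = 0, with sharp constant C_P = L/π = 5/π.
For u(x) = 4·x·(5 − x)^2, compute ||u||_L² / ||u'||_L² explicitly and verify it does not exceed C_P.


||u||_L² / ||u'||_L² = 5*sqrt(14)/14 < C_P = 5/π.

u(x) = 4·x·(5 − x)^2, so u'(x) = 4*(x - 5)*(3*x - 5).
u(x) = 4·x·(5 − x)^2 vanishes at x = 0 and x = 5, so u ∈ H^1_0(0, 5). Differentiate via the product rule and integrate the resulting polynomials term by term.
  ∫_0^5 u² dx = ∫_0^5 (16*x^6 - 320*x^5 + 2400*x^4 - 8000*x^3 + 10000*x^2) dx. Term by term:
    ∫_0^5 16*x^6 dx = 1250000/7;  ∫_0^5 -320*x^5 dx = -2500000/3;  ∫_0^5 2400*x^4 dx = 1500000;
    ∫_0^5 -8000*x^3 dx = -1250000;  ∫_0^5 10000*x^2 dx = 1250000/3.
  Sum: 1250000/7 − 2500000/3 + 1500000 − 1250000 + 1250000/3 = 250000/21.
  ∫_0^5 (u')² dx = ∫_0^5 (144*x^4 - 1920*x^3 + 8800*x^2 - 16000*x + 10000) dx. Term by term:
    ∫_0^5 144*x^4 dx = 90000;  ∫_0^5 -1920*x^3 dx = -300000;  ∫_0^5 8800*x^2 dx = 1100000/3;
    ∫_0^5 -16000*x dx = -200000;  ∫_0^5 10000 dx = 50000.
  Sum: 90000 − 300000 + 1100000/3 − 200000 + 50000 = 20000/3.
∫_0^5 u² dx = 250000/21, so ||u||_L² = 500*sqrt(21)/21.
∫_0^5 (u')² dx = 20000/3, so ||u'||_L² = 100*sqrt(6)/3.
Ratio ||u||_L² / ||u'||_L² = 5*sqrt(14)/14.
Sharp Poincaré constant on H^1_0(0, 5) is C_P = L/π = 5/π, achieved by sin(π/5·x).
A polynomial bump cannot attain the sharp Poincaré constant (only the first sine eigenfunction does), so the ratio is strictly less than C_P, consistent with ||u||_L² ≤ C_P ||u'||_L².


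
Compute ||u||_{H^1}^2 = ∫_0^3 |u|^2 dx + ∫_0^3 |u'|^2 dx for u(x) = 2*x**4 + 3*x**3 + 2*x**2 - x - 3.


||u||_{H^1}^2 = 2426316/35

The H^1 norm (squared) on an interval (0, L) is
  ||u||_{H^1}^2 = ∫_0^L u(x)^2 dx + ∫_0^L u'(x)^2 dx.
Compute u'(x) = 8*x**3 + 9*x**2 + 4*x - 1.
Then u(x)^2 = 4*x**8 + 12*x**7 + 17*x**6 + 8*x**5 - 14*x**4 - 22*x**3 - 11*x**2 + 6*x + 9 and u'(x)^2 = 64*x**6 + 144*x**5 + 145*x**4 + 56*x**3 - 2*x**2 - 8*x + 1.
Integrate each monomial from 0 to 3 using ∫_0^3 c·x^n dx = c·3^(n+1)/(n+1):
  ∫_0^3 u(x)^2 dx = ∫_0^3 (4*x^8 + 12*x^7 + 17*x^6 + 8*x^5 - 14*x^4 - 22*x^3 - 11*x^2 + 6*x + 9) dx. Term by term:
    ∫_0^3 4*x^8 dx = 8748;  ∫_0^3 12*x^7 dx = 19683/2;  ∫_0^3 17*x^6 dx = 37179/7;
    ∫_0^3 8*x^5 dx = 972;  ∫_0^3 -14*x^4 dx = -3402/5;  ∫_0^3 -22*x^3 dx = -891/2;
    ∫_0^3 -11*x^2 dx = -99;  ∫_0^3 6*x dx = 27;  ∫_0^3 9 dx = 27.
  Sum: 8748 + 19683/2 + 37179/7 + 972 − 3402/5 − 891/2 − 99 + 27 + 27 = 829566/35.
  ∫_0^3 u'(x)^2 dx = ∫_0^3 (64*x^6 + 144*x^5 + 145*x^4 + 56*x^3 - 2*x^2 - 8*x + 1) dx. Term by term:
    ∫_0^3 64*x^6 dx = 139968/7;  ∫_0^3 144*x^5 dx = 17496;  ∫_0^3 145*x^4 dx = 7047;
    ∫_0^3 56*x^3 dx = 1134;  ∫_0^3 -2*x^2 dx = -18;  ∫_0^3 -8*x dx = -36;
    ∫_0^3 1 dx = 3.
  Sum: 139968/7 + 17496 + 7047 + 1134 − 18 − 36 + 3 = 319350/7.
Adding: ||u||_{H^1}^2 = 829566/35 + 319350/7 = 2426316/35.


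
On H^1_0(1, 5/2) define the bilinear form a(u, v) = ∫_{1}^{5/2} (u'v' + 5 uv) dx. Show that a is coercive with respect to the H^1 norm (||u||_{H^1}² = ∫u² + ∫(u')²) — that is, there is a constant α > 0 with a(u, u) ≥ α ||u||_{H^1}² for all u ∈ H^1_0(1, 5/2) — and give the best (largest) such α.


α = 1

Coercivity of a(·,·) on H^1_0(1, 5/2) means a(u, u) ≥ α ||u||_{H^1}² for every u ∈ H^1_0.
The interval has length L = 3/2, and Poincaré/coercivity depend only on L. Here a(u, u) = ∫(u')² + (5)·∫u².
Here c = 5 ≥ 1, so a(u,u) = ∫(u')² + c∫u² ≥ ∫(u')² + ∫u² = ||u||_{H^1}², i.e. α = 1 works. No larger α is possible: a(u,u) ≥ α||u||_{H^1}² means (1−α)∫(u')² ≥ (α−c)∫u², and for the modes u_n = sin(nπ(x−x₀)/L) (x₀ the left endpoint) one has ∫u_n²/∫(u_n')² = (L/(nπ))² → 0, so a(u_n,u_n)/||u_n||_{H^1}² → 1. Hence the optimal constant is α = 1.
Therefore α = 1.


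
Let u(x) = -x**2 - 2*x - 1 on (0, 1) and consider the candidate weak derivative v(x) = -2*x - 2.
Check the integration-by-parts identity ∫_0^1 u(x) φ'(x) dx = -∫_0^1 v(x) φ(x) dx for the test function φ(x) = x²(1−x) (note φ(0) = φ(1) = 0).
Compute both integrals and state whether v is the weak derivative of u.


LHS = 4/15, RHS = 4/15. Yes, v = u' weakly.

u(x) = -x**2 - 2*x - 1, classical derivative u'(x) = -2*x - 2.
φ(x) = x²(1−x), so φ'(x) = x*(2 - 3*x).
Note φ(0) = φ(1) = 0, so the boundary term u·φ vanishes.
LHS = ∫_0^1 u(x) φ'(x) dx = ∫_0^1 (3*x^4 + 4*x^3 - x^2 - 2*x) dx. Term by term:
  ∫_0^1 3*x^4 dx = 3/5;  ∫_0^1 4*x^3 dx = 1;  ∫_0^1 -x^2 dx = -1/3;
  ∫_0^1 -2*x dx = -1.
Sum: 3/5 + 1 − 1/3 − 1 = 4/15.
So LHS = 4/15.
∫_0^1 v(x) φ(x) dx = ∫_0^1 (2*x^4 - 2*x^2) dx. Term by term:
  ∫_0^1 2*x^4 dx = 2/5;  ∫_0^1 -2*x^2 dx = -2/3.
Sum: 2/5 − 2/3 = -4/15.
So RHS = -∫_0^1 v(x) φ(x) dx = 4/15.
LHS = RHS, so the identity holds for this test φ.
Moreover u is smooth here and v(x) = u'(x) = -2*x - 2 pointwise, so the identity holds for every test function. Hence v is the weak derivative of u.


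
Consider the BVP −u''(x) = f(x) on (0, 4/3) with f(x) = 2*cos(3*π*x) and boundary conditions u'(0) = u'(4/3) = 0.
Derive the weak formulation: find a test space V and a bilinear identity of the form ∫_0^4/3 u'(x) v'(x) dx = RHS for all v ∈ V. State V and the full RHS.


V = H^1(0, 4/3) (no boundary constraint on v; u is determined up to an additive constant); weak form: ∫_0^4/3 u'v' dx = ∫_0^4/3 (2*cos(3*π*x)) v dx for all v ∈ V.

Multiply both sides by a test function v and integrate from 0 to 4/3:
  ∫_0^4/3 −u''(x) v(x) dx = ∫_0^4/3 f(x) v(x) dx.
Integrate the LHS by parts once:
  ∫_0^4/3 −u'' v dx = −[u'(x) v(x)]_0^4/3 + ∫_0^4/3 u'(x) v'(x) dx.
Thus ∫_0^4/3 u'(x) v'(x) dx = ∫_0^4/3 f(x) v(x) dx + [u'(x) v(x)]_0^4/3.
Choose V so that boundary terms are either known or forced to vanish.
u has homogeneous Neumann: u'(0) = u'(4/3) = 0. So [u' v]_0^4/3 = 0·v(4/3) − 0·v(0) = 0 for any v; take V = H^1(0, 4/3).
Weak formulation: find u (satisfying any essential BC) such that ∫_0^4/3 u'(x) v'(x) dx = ∫_0^4/3 f v dx for all v ∈ V (homogeneous Neumann, so boundary terms vanish).
Substituting f(x) = 2*cos(3*π*x), the right-hand side is ∫_0^4/3 (2*cos(3*π*x)) v dx.
Compatibility check (pure Neumann): taking v ≡ 1 ∈ V gives 0 = ∫_0^4/3 f dx + (0) − (0), i.e. ∫_0^4/3 f dx must equal u'(0) − u'(4/3) = 0. Indeed ∫_0^4/3 (2*cos(3*π*x)) dx = 0, so the data are compatible. The solution is then unique only up to an additive constant (fix it e.g. by requiring ∫_0^4/3 u dx = 0).


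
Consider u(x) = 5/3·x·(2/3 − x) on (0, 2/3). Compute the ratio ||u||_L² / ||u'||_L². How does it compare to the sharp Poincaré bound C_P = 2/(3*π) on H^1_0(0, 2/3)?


||u||_L² / ||u'||_L² = sqrt(10)/15 < C_P = 2/(3*π).

u(x) = 5/3·x·(2/3 − x), so u'(x) = 10/9 - 10*x/3.
u(x) = 5/3·x·(2/3 − x) vanishes at x = 0 and x = 2/3, so u ∈ H^1_0(0, 2/3). Differentiate via the product rule and integrate the resulting polynomials term by term.
  ∫_0^2/3 u² dx = ∫_0^2/3 (25*x^4/9 - 100*x^3/27 + 100*x^2/81) dx. Term by term:
    ∫_0^2/3 25*x^4/9 dx = 160/2187;  ∫_0^2/3 -100*x^3/27 dx = -400/2187;  ∫_0^2/3 100*x^2/81 dx = 800/6561.
  Sum: 160/2187 − 400/2187 + 800/6561 = 80/6561.
  ∫_0^2/3 (u')² dx = ∫_0^2/3 (100*x^2/9 - 200*x/27 + 100/81) dx. Term by term:
    ∫_0^2/3 100*x^2/9 dx = 800/729;  ∫_0^2/3 -200*x/27 dx = -400/243;  ∫_0^2/3 100/81 dx = 200/243.
  Sum: 800/729 − 400/243 + 200/243 = 200/729.
∫_0^2/3 u² dx = 80/6561, so ||u||_L² = 4*sqrt(5)/81.
∫_0^2/3 (u')² dx = 200/729, so ||u'||_L² = 10*sqrt(2)/27.
Ratio ||u||_L² / ||u'||_L² = sqrt(10)/15.
Sharp Poincaré constant on H^1_0(0, 2/3) is C_P = L/π = 2/(3*π), achieved by sin(3*π/2·x).
A polynomial bump cannot attain the sharp Poincaré constant (only the first sine eigenfunction does), so the ratio is strictly less than C_P, consistent with ||u||_L² ≤ C_P ||u'||_L².


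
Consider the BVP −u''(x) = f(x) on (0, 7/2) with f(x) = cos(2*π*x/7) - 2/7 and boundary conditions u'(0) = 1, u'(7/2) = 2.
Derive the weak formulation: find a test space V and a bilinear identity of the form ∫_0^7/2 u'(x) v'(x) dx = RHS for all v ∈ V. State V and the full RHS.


V = H^1(0, 7/2) (v unrestricted at boundary; u is determined up to an additive constant); weak form: ∫_0^7/2 u'v' dx = ∫_0^7/2 (cos(2*π*x/7) - 2/7) v dx + 2·v(7/2) − v(0) for all v ∈ V.

Multiply both sides by a test function v and integrate from 0 to 7/2:
  ∫_0^7/2 −u''(x) v(x) dx = ∫_0^7/2 f(x) v(x) dx.
Integrate the LHS by parts once:
  ∫_0^7/2 −u'' v dx = −[u'(x) v(x)]_0^7/2 + ∫_0^7/2 u'(x) v'(x) dx.
Thus ∫_0^7/2 u'(x) v'(x) dx = ∫_0^7/2 f(x) v(x) dx + [u'(x) v(x)]_0^7/2.
Choose V so that boundary terms are either known or forced to vanish.
u has inhomogeneous Neumann u'(0) = 1, u'(7/2) = 2. [u' v]_0^7/2 = (2)·v(7/2) − (1)·v(0) = 2·v(7/2) − v(0). Take V = H^1(0, 7/2); boundary term becomes part of RHS.
Weak formulation: find u (satisfying any essential BC) such that ∫_0^7/2 u'(x) v'(x) dx = ∫_0^7/2 f v dx + 2·v(7/2) − v(0) for all v ∈ V (Neumann data are natural BCs: they enter the RHS as boundary terms).
Substituting f(x) = cos(2*π*x/7) - 2/7, the right-hand side is ∫_0^7/2 (cos(2*π*x/7) - 2/7) v dx + 2·v(7/2) − v(0).
Compatibility check (pure Neumann): taking v ≡ 1 ∈ V gives 0 = ∫_0^7/2 f dx + (2) − (1), i.e. ∫_0^7/2 f dx must equal u'(0) − u'(7/2) = -1. Indeed ∫_0^7/2 (cos(2*π*x/7) - 2/7) dx = -1, so the data are compatible. The solution is then unique only up to an additive constant (fix it e.g. by requiring ∫_0^7/2 u dx = 0).


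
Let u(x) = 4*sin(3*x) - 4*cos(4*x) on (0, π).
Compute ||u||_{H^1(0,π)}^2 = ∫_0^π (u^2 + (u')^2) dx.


||u||_{H^1(0,π)}^2 = 3264/7 + 216*π

u'(x) = 16*sin(4*x) + 12*cos(3*x).
Expand u² and (u')² and integrate term by term on (0, π), using: for integers n ≥ 1, ∫_0^π sin²(nx) dx = ∫_0^π cos²(nx) dx = π/2; for n ≠ n', ∫_0^π sin(nx)sin(n'x) dx = ∫_0^π cos(nx)cos(n'x) dx = 0; and by product-to-sum, ∫_0^π sin(nx)cos(n'x) dx = ½∫_0^π [sin((n+n')x) + sin((n−n')x)] dx, which is 0 when n+n' is even and 2n/(n²−n'²) when n+n' is odd (it need not vanish on (0, π)).
  u² squared terms: (-4)²·∫cos(4x)² dx = 16·π/2 = 8*π;  (4)²·∫sin(3x)² dx = 16·π/2 = 8*π.
  u² cross terms: 2·(-4)·(4)·∫cos(4x)·sin(3x) dx = -32·(-6/7) = 192/7.
  So ∫_0^π u² dx = 8*π + 8*π + 192/7 = 192/7 + 16*π.
  (u')² squared terms: (12)²·∫cos(3x)² dx = 144·π/2 = 72*π;  (16)²·∫sin(4x)² dx = 256·π/2 = 128*π.
  (u')² cross terms: 2·(12)·(16)·∫cos(3x)·sin(4x) dx = 384·(8/7) = 3072/7.
  So ∫_0^π (u')² dx = 72*π + 128*π + 3072/7 = 3072/7 + 200*π.
||u||_{H^1}^2 = (192/7 + 16*π) + (3072/7 + 200*π) = 3264/7 + 216*π.


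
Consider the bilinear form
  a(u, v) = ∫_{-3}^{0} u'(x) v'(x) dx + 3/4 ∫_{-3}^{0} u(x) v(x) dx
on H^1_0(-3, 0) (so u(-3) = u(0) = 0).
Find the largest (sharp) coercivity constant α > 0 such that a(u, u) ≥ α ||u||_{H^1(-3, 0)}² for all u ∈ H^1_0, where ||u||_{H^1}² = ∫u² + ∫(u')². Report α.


α = (27/4 + π^2)/(9 + π^2)

Coercivity of a(·,·) on H^1_0(-3, 0) means a(u, u) ≥ α ||u||_{H^1}² for every u ∈ H^1_0.
The interval has length L = 3, and Poincaré/coercivity depend only on L. Here a(u, u) = ∫(u')² + (3/4)·∫u².
Here 0 < c = 3/4 < 1. The condition a(u,u) ≥ α||u||_{H^1}² reads (1−α)∫(u')² ≥ (α−c)∫u². Any admissible α is ≤ 1 (rapidly oscillating u have ∫u²/∫(u')² → 0), and α = 1 would force 0 ≥ (1−c)∫u², impossible since c < 1; so 1−α > 0. By the sharp Poincaré inequality on H^1_0 of an interval of length L, ∫(u')² ≥ (π/L)²∫u² with equality for the first sine mode sin(π(x−x₀)/L) (x₀ the left endpoint), so the inequality holds for all u iff (1−α)(π/L)² ≥ α − c, i.e. α ≤ ((π/L)² + c)/((π/L)² + 1) = (1 + c(L/π)²)/(1 + (L/π)²). With (π/L)² = π^2/9 and c = 3/4, the largest admissible constant is α = ((π/L)² + c)/((π/L)² + 1).
Simplifying, α = (27/4 + π^2)/(9 + π^2).


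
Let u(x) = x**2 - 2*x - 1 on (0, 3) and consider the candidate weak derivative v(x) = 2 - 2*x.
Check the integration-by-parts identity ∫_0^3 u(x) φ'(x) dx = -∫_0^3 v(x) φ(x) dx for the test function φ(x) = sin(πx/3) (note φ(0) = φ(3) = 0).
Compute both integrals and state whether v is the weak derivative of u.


LHS = -6/π, RHS = 6/π. No, v is not the weak derivative of u.

u(x) = x**2 - 2*x - 1, classical derivative u'(x) = 2*x - 2.
φ(x) = sin(πx/3), so φ'(x) = π*cos(π*x/3)/3.
Note φ(0) = φ(3) = 0, so the boundary term u·φ vanishes.
LHS = ∫_0^3 u(x) φ'(x) dx = ∫_0^3 (π*x^2*cos(π*x/3)/3 - 2*π*x*cos(π*x/3)/3 - π*cos(π*x/3)/3) dx. Term by term:
  ∫_0^3 -π*cos(π*x/3)/3 dx = 0;  ∫_0^3 -2*π*x*cos(π*x/3)/3 dx = 12/π;  ∫_0^3 π*x^2*cos(π*x/3)/3 dx = -18/π.
Sum: 0 + 12/π − 18/π = -6/π.
So LHS = -6/π.
∫_0^3 v(x) φ(x) dx = ∫_0^3 (-2*x*sin(π*x/3) + 2*sin(π*x/3)) dx. Term by term:
  ∫_0^3 2*sin(π*x/3) dx = 12/π;  ∫_0^3 -2*x*sin(π*x/3) dx = -18/π.
Sum: 12/π − 18/π = -6/π.
So RHS = -∫_0^3 v(x) φ(x) dx = 6/π.
LHS − RHS = -12/π ≠ 0, so the identity fails.
(For a valid weak derivative the identity must hold for EVERY test function, in particular this one. The failure shows v is NOT the weak derivative of u.)
Correct weak derivative would be u'(x) = 2*x - 2.


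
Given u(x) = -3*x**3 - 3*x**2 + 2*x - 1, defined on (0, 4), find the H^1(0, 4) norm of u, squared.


||u||_{H^1}^2 = 5865812/105

The H^1 norm (squared) on an interval (0, L) is
  ||u||_{H^1}^2 = ∫_0^L u(x)^2 dx + ∫_0^L u'(x)^2 dx.
Compute u'(x) = -9*x**2 - 6*x + 2.
Then u(x)^2 = 9*x**6 + 18*x**5 - 3*x**4 - 6*x**3 + 10*x**2 - 4*x + 1 and u'(x)^2 = 81*x**4 + 108*x**3 - 24*x + 4.
Integrate each monomial from 0 to 4 using ∫_0^4 c·x^n dx = c·4^(n+1)/(n+1):
  ∫_0^4 u(x)^2 dx = ∫_0^4 (9*x^6 + 18*x^5 - 3*x^4 - 6*x^3 + 10*x^2 - 4*x + 1) dx. Term by term:
    ∫_0^4 9*x^6 dx = 147456/7;  ∫_0^4 18*x^5 dx = 12288;  ∫_0^4 -3*x^4 dx = -3072/5;
    ∫_0^4 -6*x^3 dx = -384;  ∫_0^4 10*x^2 dx = 640/3;  ∫_0^4 -4*x dx = -32;
    ∫_0^4 1 dx = 4.
  Sum: 147456/7 + 12288 − 3072/5 − 384 + 640/3 − 32 + 4 = 3416708/105.
  ∫_0^4 u'(x)^2 dx = ∫_0^4 (81*x^4 + 108*x^3 - 24*x + 4) dx. Term by term:
    ∫_0^4 81*x^4 dx = 82944/5;  ∫_0^4 108*x^3 dx = 6912;  ∫_0^4 -24*x dx = -192;
    ∫_0^4 4 dx = 16.
  Sum: 82944/5 + 6912 − 192 + 16 = 116624/5.
Adding: ||u||_{H^1}^2 = 3416708/105 + 116624/5 = 5865812/105.


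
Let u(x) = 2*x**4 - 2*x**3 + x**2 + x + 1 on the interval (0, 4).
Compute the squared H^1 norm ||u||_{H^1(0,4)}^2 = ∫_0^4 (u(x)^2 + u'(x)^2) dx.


||u||_{H^1}^2 = 52730408/315

The H^1 norm (squared) on an interval (0, L) is
  ||u||_{H^1}^2 = ∫_0^L u(x)^2 dx + ∫_0^L u'(x)^2 dx.
Compute u'(x) = 8*x**3 - 6*x**2 + 2*x + 1.
Then u(x)^2 = 4*x**8 - 8*x**7 + 8*x**6 + x**4 - 2*x**3 + 3*x**2 + 2*x + 1 and u'(x)^2 = 64*x**6 - 96*x**5 + 68*x**4 - 8*x**3 - 8*x**2 + 4*x + 1.
Integrate each monomial from 0 to 4 using ∫_0^4 c·x^n dx = c·4^(n+1)/(n+1):
  ∫_0^4 u(x)^2 dx = ∫_0^4 (4*x^8 - 8*x^7 + 8*x^6 + x^4 - 2*x^3 + 3*x^2 + 2*x + 1) dx. Term by term:
    ∫_0^4 4*x^8 dx = 1048576/9;  ∫_0^4 -8*x^7 dx = -65536;  ∫_0^4 8*x^6 dx = 131072/7;
    ∫_0^4 x^4 dx = 1024/5;  ∫_0^4 -2*x^3 dx = -128;  ∫_0^4 3*x^2 dx = 64;
    ∫_0^4 2*x dx = 16;  ∫_0^4 1 dx = 4.
  Sum: 1048576/9 − 65536 + 131072/7 + 1024/5 − 128 + 64 + 16 + 4 = 22005212/315.
  ∫_0^4 u'(x)^2 dx = ∫_0^4 (64*x^6 - 96*x^5 + 68*x^4 - 8*x^3 - 8*x^2 + 4*x + 1) dx. Term by term:
    ∫_0^4 64*x^6 dx = 1048576/7;  ∫_0^4 -96*x^5 dx = -65536;  ∫_0^4 68*x^4 dx = 69632/5;
    ∫_0^4 -8*x^3 dx = -512;  ∫_0^4 -8*x^2 dx = -512/3;  ∫_0^4 4*x dx = 32;
    ∫_0^4 1 dx = 4.
  Sum: 1048576/7 − 65536 + 69632/5 − 512 − 512/3 + 32 + 4 = 10241732/105.
Adding: ||u||_{H^1}^2 = 22005212/315 + 10241732/105 = 52730408/315.


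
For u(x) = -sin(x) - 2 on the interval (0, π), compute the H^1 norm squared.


||u||_{H^1(0,π)}^2 = 8 + 5*π

u'(x) = -cos(x).
Expand u² and (u')² and integrate term by term on (0, π), using: for integers n ≥ 1, ∫_0^π sin²(nx) dx = ∫_0^π cos²(nx) dx = π/2; for n ≠ n', ∫_0^π sin(nx)sin(n'x) dx = ∫_0^π cos(nx)cos(n'x) dx = 0; and by product-to-sum, ∫_0^π sin(nx)cos(n'x) dx = ½∫_0^π [sin((n+n')x) + sin((n−n')x)] dx, which is 0 when n+n' is even and 2n/(n²−n'²) when n+n' is odd (it need not vanish on (0, π)). For the constant mode: ∫_0^π 1 dx = π, ∫_0^π cos(nx) dx = 0, ∫_0^π sin(nx) dx = (1−(−1)^n)/n.
  u² squared terms: (-2)²·∫1 dx = 4·π = 4*π;  (-1)²·∫sin(x)² dx = 1·π/2 = π/2.
  u² cross terms: 2·(-2)·(-1)·∫1·sin(x) dx = 4·(2) = 8.
  So ∫_0^π u² dx = 4*π + π/2 + 8 = 8 + 9*π/2.
  (u')² squared terms: (-1)²·∫cos(x)² dx = 1·π/2 = π/2.
  So ∫_0^π (u')² dx = π/2.
||u||_{H^1}^2 = (8 + 9*π/2) + (π/2) = 8 + 5*π.


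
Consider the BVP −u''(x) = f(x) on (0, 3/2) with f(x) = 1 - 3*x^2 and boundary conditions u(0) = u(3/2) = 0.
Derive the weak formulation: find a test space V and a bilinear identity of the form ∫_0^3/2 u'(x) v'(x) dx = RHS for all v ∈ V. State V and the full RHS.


V = H^1_0(0, 3/2) (so v(0) = v(3/2) = 0); weak form: ∫_0^3/2 u'v' dx = ∫_0^3/2 (1 - 3*x^2) v dx for all v ∈ V.

Multiply both sides by a test function v and integrate from 0 to 3/2:
  ∫_0^3/2 −u''(x) v(x) dx = ∫_0^3/2 f(x) v(x) dx.
Integrate the LHS by parts once:
  ∫_0^3/2 −u'' v dx = −[u'(x) v(x)]_0^3/2 + ∫_0^3/2 u'(x) v'(x) dx.
Thus ∫_0^3/2 u'(x) v'(x) dx = ∫_0^3/2 f(x) v(x) dx + [u'(x) v(x)]_0^3/2.
Choose V so that boundary terms are either known or forced to vanish.
u is Dirichlet: u(0) = u(3/2) = 0. Let V = H^1_0(0, 3/2); then v(0) = v(3/2) = 0, and [u' v]_0^3/2 = 0.
Weak formulation: find u (satisfying any essential BC) such that ∫_0^3/2 u'(x) v'(x) dx = ∫_0^3/2 f v dx for all v ∈ V.
Substituting f(x) = 1 - 3*x^2, the right-hand side is ∫_0^3/2 (1 - 3*x^2) v dx.
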